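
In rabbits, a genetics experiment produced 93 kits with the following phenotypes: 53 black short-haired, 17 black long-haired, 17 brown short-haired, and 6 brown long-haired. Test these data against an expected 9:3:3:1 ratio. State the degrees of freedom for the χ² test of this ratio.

3

A goodness-of-fit test with 4 phenotype classes has df = 4 − 1 = 3.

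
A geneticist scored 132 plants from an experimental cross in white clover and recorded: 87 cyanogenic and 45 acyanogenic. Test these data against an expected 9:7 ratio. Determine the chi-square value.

5.004

The 9:7 ratio has 16 parts, so with N = 132 the expected counts are:
  cyanogenic: 132 × 9/16 = 74.25
  acyanogenic: 132 × 7/16 = 57.75
χ² = Σ (O − E)² / E
  cyanogenic: (87 − 74.25)² / 74.25 = 2.1894
  acyanogenic: (45 − 57.75)² / 57.75 = 2.8149
χ² = 2.1894 + 2.8149 = 5.0043 ≈ 5.004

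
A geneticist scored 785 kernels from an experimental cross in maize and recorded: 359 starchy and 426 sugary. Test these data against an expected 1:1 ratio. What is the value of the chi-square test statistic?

5.718

Total ratio parts = 2. Expected numbers out of 785:
  starchy: 785 × 1/2 = 392.5
  sugary: 785 × 1/2 = 392.5
χ² = Σ (O − E)² / E
  starchy: (359 − 392.5)² / 392.5 = 2.8592
  sugary: (426 − 392.5)² / 392.5 = 2.8592
χ² = 2.8592 + 2.8592 = 5.7184 ≈ 5.718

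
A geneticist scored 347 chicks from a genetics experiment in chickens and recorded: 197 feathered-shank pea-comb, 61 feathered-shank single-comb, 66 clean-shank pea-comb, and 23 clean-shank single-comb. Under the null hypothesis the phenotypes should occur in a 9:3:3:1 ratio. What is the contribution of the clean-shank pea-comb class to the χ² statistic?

0.014

Expected counts for N = 347 under a 9:3:3:1 ratio (total parts = 16):
  feathered-shank pea-comb: 347 × 9/16 = 195.1875
  feathered-shank single-comb: 347 × 3/16 = 65.0625
  clean-shank pea-comb: 347 × 3/16 = 65.0625
  clean-shank single-comb: 347 × 1/16 = 21.6875
Contribution of clean-shank pea-comb: (66 − 65.0625)² / 65.0625 = 0.0135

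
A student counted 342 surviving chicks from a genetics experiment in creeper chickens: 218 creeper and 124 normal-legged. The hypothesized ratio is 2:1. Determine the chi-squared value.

1.316

Expected counts for N = 342 under a 2:1 ratio (total parts = 3):
  creeper: 342 × 2/3 = 228
  normal-legged: 342 × 1/3 = 114
χ² = Σ (O − E)² / E
  creeper: (218 − 228)² / 228 = 0.4386
  normal-legged: (124 − 114)² / 114 = 0.8772
χ² = 0.4386 + 0.8772 = 1.3158 ≈ 1.316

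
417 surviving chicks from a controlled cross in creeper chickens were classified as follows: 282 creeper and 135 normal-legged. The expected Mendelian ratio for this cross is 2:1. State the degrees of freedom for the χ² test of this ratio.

1

A goodness-of-fit test with 2 phenotype classes has df = 2 − 1 = 1.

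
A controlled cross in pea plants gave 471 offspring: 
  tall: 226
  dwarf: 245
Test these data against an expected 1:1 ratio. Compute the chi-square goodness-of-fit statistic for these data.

Total ratio parts = 2. Expected numbers out of 471:
  tall: 471 × 1/2 = 235.5
  dwarf: 471 × 1/2 = 235.5
χ² = Σ (O − E)² / E
  tall: (226 − 235.5)² / 235.5 = 0.3832
  dwarf: (245 − 235.5)² / 235.5 = 0.3832
χ² = 0.3832 + 0.3832 = 0.7664 ≈ 0.766

0.766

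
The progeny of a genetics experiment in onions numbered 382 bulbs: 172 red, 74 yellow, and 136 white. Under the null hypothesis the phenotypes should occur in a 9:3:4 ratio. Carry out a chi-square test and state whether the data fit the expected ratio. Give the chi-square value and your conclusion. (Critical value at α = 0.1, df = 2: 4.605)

Expected counts for N = 382 under a 9:3:4 ratio (total parts = 16):
  red: 382 × 9/16 = 214.875
  yellow: 382 × 3/16 = 71.625
  white: 382 × 4/16 = 95.5
χ² = Σ (O − E)² / E
  red: (172 − 214.875)² / 214.875 = 8.5550
  yellow: (74 − 71.625)² / 71.625 = 0.0788
  white: (136 − 95.5)² / 95.5 = 17.1754
χ² = 8.5550 + 0.0788 + 17.1754 = 25.8092 ≈ 25.809
Degrees of freedom = 3 − 1 = 2; critical value at α = 0.1 is 4.605.
Since 25.809 > 4.605, we reject the null hypothesis — the data do not fit the 9:3:4 ratio.

25.809; not consistent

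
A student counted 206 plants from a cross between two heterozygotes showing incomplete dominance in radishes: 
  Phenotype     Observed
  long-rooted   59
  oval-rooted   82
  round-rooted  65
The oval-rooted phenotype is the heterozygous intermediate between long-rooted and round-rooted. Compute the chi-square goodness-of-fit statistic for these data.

8.913

With incomplete dominance, a heterozygote × heterozygote cross gives a 1:2:1 phenotypic ratio.
Under the 1:2:1 hypothesis (Σ ratio = 4, N = 206):
  long-rooted: 206 × 1/4 = 51.5
  oval-rooted: 206 × 2/4 = 103
  round-rooted: 206 × 1/4 = 51.5
χ² = Σ (O − E)² / E
  long-rooted: (59 − 51.5)² / 51.5 = 1.0922
  oval-rooted: (82 − 103)² / 103 = 4.2816
  round-rooted: (65 − 51.5)² / 51.5 = 3.5388
χ² = 1.0922 + 4.2816 + 3.5388 = 8.9126 ≈ 8.913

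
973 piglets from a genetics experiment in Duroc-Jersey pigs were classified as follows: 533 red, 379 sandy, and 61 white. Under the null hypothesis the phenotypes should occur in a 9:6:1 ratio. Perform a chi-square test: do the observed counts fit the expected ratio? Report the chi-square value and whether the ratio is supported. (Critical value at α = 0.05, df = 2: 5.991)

0.922; consistent

The 9:6:1 ratio has 16 parts, so with N = 973 the expected counts are:
  red: 973 × 9/16 = 547.3125
  sandy: 973 × 6/16 = 364.875
  white: 973 × 1/16 = 60.8125
χ² = Σ (O − E)² / E
  red: (533 − 547.3125)² / 547.3125 = 0.3743
  sandy: (379 − 364.875)² / 364.875 = 0.5468
  white: (61 − 60.8125)² / 60.8125 = 0.0006
χ² = 0.3743 + 0.5468 + 0.0006 = 0.9217 ≈ 0.922
Degrees of freedom = 3 − 1 = 2; critical value at α = 0.05 is 5.991.
Since 0.922 < 5.991, we fail to reject the null hypothesis — the data are consistent with the 9:6:1 ratio.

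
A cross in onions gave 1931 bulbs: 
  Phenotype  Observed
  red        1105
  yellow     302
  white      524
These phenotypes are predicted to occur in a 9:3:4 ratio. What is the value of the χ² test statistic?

Expected counts for N = 1931 under a 9:3:4 ratio (total parts = 16):
  red: 1931 × 9/16 = 1086.1875
  yellow: 1931 × 3/16 = 362.0625
  white: 1931 × 4/16 = 482.75
χ² = Σ (O − E)² / E
  red: (1105 − 1086.1875)² / 1086.1875 = 0.3258
  yellow: (302 − 362.0625)² / 362.0625 = 9.9638
  white: (524 − 482.75)² / 482.75 = 3.5247
χ² = 0.3258 + 9.9638 + 3.5247 = 13.8143 ≈ 13.814

13.814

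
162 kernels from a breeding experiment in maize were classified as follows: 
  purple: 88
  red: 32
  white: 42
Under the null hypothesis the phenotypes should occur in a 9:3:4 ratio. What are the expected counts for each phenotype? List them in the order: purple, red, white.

Expected counts for N = 162 under a 9:3:4 ratio (total parts = 16):
  purple: 162 × 9/16 = 91.125
  red: 162 × 3/16 = 30.375
  white: 162 × 4/16 = 40.5

91.125, 30.375, 40.5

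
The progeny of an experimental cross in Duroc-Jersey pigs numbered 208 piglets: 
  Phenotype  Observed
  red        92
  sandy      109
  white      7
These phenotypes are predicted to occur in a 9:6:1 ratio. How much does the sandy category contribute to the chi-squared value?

12.321

Total ratio parts = 16. Expected numbers out of 208:
  red: 208 × 9/16 = 117
  sandy: 208 × 6/16 = 78
  white: 208 × 1/16 = 13
Contribution of sandy: (109 − 78)² / 78 = 12.3205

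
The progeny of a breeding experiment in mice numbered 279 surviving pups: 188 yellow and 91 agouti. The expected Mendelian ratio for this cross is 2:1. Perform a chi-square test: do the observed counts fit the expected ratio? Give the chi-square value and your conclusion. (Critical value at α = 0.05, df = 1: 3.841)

Total ratio parts = 3. Expected numbers out of 279:
  yellow: 279 × 2/3 = 186
  agouti: 279 × 1/3 = 93
χ² = Σ (O − E)² / E
  yellow: (188 − 186)² / 186 = 0.0215
  agouti: (91 − 93)² / 93 = 0.0430
χ² = 0.0215 + 0.0430 = 0.0645 ≈ 0.065
Degrees of freedom = 2 − 1 = 1; critical value at α = 0.05 is 3.841.
Since 0.065 < 3.841, we fail to reject the null hypothesis — the data are consistent with the 2:1 ratio.

0.065; consistent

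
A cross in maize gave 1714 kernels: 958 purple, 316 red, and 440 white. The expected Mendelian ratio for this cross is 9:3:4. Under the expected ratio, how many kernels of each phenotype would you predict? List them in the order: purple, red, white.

964.125, 321.375, 428.5

Total ratio parts = 16. Expected numbers out of 1714:
  purple: 1714 × 9/16 = 964.125
  red: 1714 × 3/16 = 321.375
  white: 1714 × 4/16 = 428.5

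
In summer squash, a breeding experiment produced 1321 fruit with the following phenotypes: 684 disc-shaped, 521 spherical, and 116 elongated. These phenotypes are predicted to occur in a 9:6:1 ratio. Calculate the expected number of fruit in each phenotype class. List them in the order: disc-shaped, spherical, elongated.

Expected counts for N = 1321 under a 9:6:1 ratio (total parts = 16):
  disc-shaped: 1321 × 9/16 = 743.0625
  spherical: 1321 × 6/16 = 495.375
  elongated: 1321 × 1/16 = 82.5625

743.0625, 495.375, 82.5625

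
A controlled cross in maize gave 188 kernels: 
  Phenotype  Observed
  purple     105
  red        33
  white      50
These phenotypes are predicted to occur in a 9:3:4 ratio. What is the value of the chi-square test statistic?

0.340

The 9:3:4 ratio has 16 parts, so with N = 188 the expected counts are:
  purple: 188 × 9/16 = 105.75
  red: 188 × 3/16 = 35.25
  white: 188 × 4/16 = 47
χ² = Σ (O − E)² / E
  purple: (105 − 105.75)² / 105.75 = 0.0053
  red: (33 − 35.25)² / 35.25 = 0.1436
  white: (50 − 47)² / 47 = 0.1915
χ² = 0.0053 + 0.1436 + 0.1915 = 0.3404 ≈ 0.340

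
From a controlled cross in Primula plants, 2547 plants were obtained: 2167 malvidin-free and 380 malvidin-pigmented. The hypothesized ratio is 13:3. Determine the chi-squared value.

The 13:3 ratio has 16 parts, so with N = 2547 the expected counts are:
  malvidin-free: 2547 × 13/16 = 2069.4375
  malvidin-pigmented: 2547 × 3/16 = 477.5625
χ² = Σ (O − E)² / E
  malvidin-free: (2167 − 2069.4375)² / 2069.4375 = 4.5995
  malvidin-pigmented: (380 − 477.5625)² / 477.5625 = 19.9313
χ² = 4.5995 + 19.9313 = 24.5308 ≈ 24.531

24.531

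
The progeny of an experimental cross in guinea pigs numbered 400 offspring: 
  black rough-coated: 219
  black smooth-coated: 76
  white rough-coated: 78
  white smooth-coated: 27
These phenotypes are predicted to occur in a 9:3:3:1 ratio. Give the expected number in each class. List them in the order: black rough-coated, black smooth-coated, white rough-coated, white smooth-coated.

225, 75, 75, 25

Expected counts for N = 400 under a 9:3:3:1 ratio (total parts = 16):
  black rough-coated: 400 × 9/16 = 225
  black smooth-coated: 400 × 3/16 = 75
  white rough-coated: 400 × 3/16 = 75
  white smooth-coated: 400 × 1/16 = 25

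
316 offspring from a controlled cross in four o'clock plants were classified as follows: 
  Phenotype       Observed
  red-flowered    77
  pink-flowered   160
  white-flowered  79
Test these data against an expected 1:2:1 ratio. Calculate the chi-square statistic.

The 1:2:1 ratio has 4 parts, so with N = 316 the expected counts are:
  red-flowered: 316 × 1/4 = 79
  pink-flowered: 316 × 2/4 = 158
  white-flowered: 316 × 1/4 = 79
χ² = Σ (O − E)² / E
  red-flowered: (77 − 79)² / 79 = 0.0506
  pink-flowered: (160 − 158)² / 158 = 0.0253
  white-flowered: (79 − 79)² / 79 = 0.0000
χ² = 0.0506 + 0.0253 + 0.0000 = 0.0759 ≈ 0.076

0.076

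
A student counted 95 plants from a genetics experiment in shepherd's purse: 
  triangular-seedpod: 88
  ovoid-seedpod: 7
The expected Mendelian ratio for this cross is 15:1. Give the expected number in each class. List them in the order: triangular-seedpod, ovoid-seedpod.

Total ratio parts = 16. Expected numbers out of 95:
  triangular-seedpod: 95 × 15/16 = 89.0625
  ovoid-seedpod: 95 × 1/16 = 5.9375

89.0625, 5.9375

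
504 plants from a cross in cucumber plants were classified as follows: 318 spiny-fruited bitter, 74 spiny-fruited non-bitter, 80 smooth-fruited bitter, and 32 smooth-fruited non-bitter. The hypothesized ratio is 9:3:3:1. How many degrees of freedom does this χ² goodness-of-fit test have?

3

A goodness-of-fit test with 4 phenotype classes has df = 4 − 1 = 3.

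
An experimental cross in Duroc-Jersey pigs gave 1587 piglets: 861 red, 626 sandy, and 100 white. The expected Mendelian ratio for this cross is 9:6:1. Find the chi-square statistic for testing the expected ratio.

Under the 9:6:1 hypothesis (Σ ratio = 16, N = 1587):
  red: 1587 × 9/16 = 892.6875
  sandy: 1587 × 6/16 = 595.125
  white: 1587 × 1/16 = 99.1875
χ² = Σ (O − E)² / E
  red: (861 − 892.6875)² / 892.6875 = 1.1248
  sandy: (626 − 595.125)² / 595.125 = 1.6018
  white: (100 − 99.1875)² / 99.1875 = 0.0067
χ² = 1.1248 + 1.6018 + 0.0067 = 2.7333 ≈ 2.733

2.733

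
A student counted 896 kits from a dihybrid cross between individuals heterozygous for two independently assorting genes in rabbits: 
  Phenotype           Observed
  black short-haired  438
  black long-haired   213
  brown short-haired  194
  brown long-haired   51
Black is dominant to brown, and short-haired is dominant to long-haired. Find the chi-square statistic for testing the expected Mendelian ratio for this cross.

A dihybrid F₂ with independent assortment and complete dominance at both loci gives a 9:3:3:1 phenotypic ratio.
Total ratio parts = 16. Expected numbers out of 896:
  black short-haired: 896 × 9/16 = 504
  black long-haired: 896 × 3/16 = 168
  brown short-haired: 896 × 3/16 = 168
  brown long-haired: 896 × 1/16 = 56
χ² = Σ (O − E)² / E
  black short-haired: (438 − 504)² / 504 = 8.6429
  black long-haired: (213 − 168)² / 168 = 12.0536
  brown short-haired: (194 − 168)² / 168 = 4.0238
  brown long-haired: (51 − 56)² / 56 = 0.4464
χ² = 8.6429 + 12.0536 + 4.0238 + 0.4464 = 25.1667 ≈ 25.167

25.167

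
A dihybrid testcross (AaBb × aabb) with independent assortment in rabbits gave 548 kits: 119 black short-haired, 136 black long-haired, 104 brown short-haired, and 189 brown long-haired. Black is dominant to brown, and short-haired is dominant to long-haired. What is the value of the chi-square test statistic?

A dihybrid testcross with independent assortment gives a 1:1:1:1 ratio.
The 1:1:1:1 ratio has 4 parts, so with N = 548 the expected counts are:
  black short-haired: 548 × 1/4 = 137
  black long-haired: 548 × 1/4 = 137
  brown short-haired: 548 × 1/4 = 137
  brown long-haired: 548 × 1/4 = 137
χ² = Σ (O − E)² / E
  black short-haired: (119 − 137)² / 137 = 2.3650
  black long-haired: (136 − 137)² / 137 = 0.0073
  brown short-haired: (104 − 137)² / 137 = 7.9489
  brown long-haired: (189 − 137)² / 137 = 19.7372
χ² = 2.3650 + 0.0073 + 7.9489 + 19.7372 = 30.0584 ≈ 30.058

30.058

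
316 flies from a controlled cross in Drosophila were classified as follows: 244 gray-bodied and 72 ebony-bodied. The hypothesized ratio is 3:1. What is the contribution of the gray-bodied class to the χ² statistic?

0.207

Total ratio parts = 4. Expected numbers out of 316:
  gray-bodied: 316 × 3/4 = 237
  ebony-bodied: 316 × 1/4 = 79
Contribution of gray-bodied: (244 − 237)² / 237 = 0.2068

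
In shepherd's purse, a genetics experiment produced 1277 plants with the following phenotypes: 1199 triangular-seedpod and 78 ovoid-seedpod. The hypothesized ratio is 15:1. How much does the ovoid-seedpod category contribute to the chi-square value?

0.041

Total ratio parts = 16. Expected numbers out of 1277:
  triangular-seedpod: 1277 × 15/16 = 1197.1875
  ovoid-seedpod: 1277 × 1/16 = 79.8125
Contribution of ovoid-seedpod: (78 − 79.8125)² / 79.8125 = 0.0412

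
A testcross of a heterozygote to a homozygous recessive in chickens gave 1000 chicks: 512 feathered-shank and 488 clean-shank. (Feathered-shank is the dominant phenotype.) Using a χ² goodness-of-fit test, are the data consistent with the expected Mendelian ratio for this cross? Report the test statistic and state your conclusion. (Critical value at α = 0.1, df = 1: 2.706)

0.576; consistent

A testcross of a heterozygote (Aa × aa) gives a 1:1 phenotypic ratio.
Total ratio parts = 2. Expected numbers out of 1000:
  feathered-shank: 1000 × 1/2 = 500
  clean-shank: 1000 × 1/2 = 500
χ² = Σ (O − E)² / E
  feathered-shank: (512 − 500)² / 500 = 0.2880
  clean-shank: (488 − 500)² / 500 = 0.2880
χ² = 0.2880 + 0.2880 = 0.576
Degrees of freedom = 2 − 1 = 1; critical value at α = 0.1 is 2.706.
Since 0.576 < 2.706, we fail to reject the null hypothesis — the data are consistent with the 1:1 ratio.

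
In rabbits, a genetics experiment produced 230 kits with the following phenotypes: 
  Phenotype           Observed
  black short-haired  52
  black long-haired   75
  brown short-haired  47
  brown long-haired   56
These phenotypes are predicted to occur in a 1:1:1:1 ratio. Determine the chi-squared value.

7.809

Expected counts for N = 230 under a 1:1:1:1 ratio (total parts = 4):
  black short-haired: 230 × 1/4 = 57.5
  black long-haired: 230 × 1/4 = 57.5
  brown short-haired: 230 × 1/4 = 57.5
  brown long-haired: 230 × 1/4 = 57.5
χ² = Σ (O − E)² / E
  black short-haired: (52 − 57.5)² / 57.5 = 0.5261
  black long-haired: (75 − 57.5)² / 57.5 = 5.3261
  brown short-haired: (47 − 57.5)² / 57.5 = 1.9174
  brown long-haired: (56 − 57.5)² / 57.5 = 0.0391
χ² = 0.5261 + 5.3261 + 1.9174 + 0.0391 = 7.8087 ≈ 7.809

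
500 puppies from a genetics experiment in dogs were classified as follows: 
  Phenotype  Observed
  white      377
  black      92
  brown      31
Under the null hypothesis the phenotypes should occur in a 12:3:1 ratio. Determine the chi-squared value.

0.045

Total ratio parts = 16. Expected numbers out of 500:
  white: 500 × 12/16 = 375
  black: 500 × 3/16 = 93.75
  brown: 500 × 1/16 = 31.25
χ² = Σ (O − E)² / E
  white: (377 − 375)² / 375 = 0.0107
  black: (92 − 93.75)² / 93.75 = 0.0327
  brown: (31 − 31.25)² / 31.25 = 0.0020
χ² = 0.0107 + 0.0327 + 0.0020 = 0.0454 ≈ 0.045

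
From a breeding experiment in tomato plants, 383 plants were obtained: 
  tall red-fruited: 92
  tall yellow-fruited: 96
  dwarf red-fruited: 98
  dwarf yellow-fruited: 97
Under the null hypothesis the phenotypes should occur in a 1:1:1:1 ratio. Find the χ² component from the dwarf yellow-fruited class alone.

Under the 1:1:1:1 hypothesis (Σ ratio = 4, N = 383):
  tall red-fruited: 383 × 1/4 = 95.75
  tall yellow-fruited: 383 × 1/4 = 95.75
  dwarf red-fruited: 383 × 1/4 = 95.75
  dwarf yellow-fruited: 383 × 1/4 = 95.75
Contribution of dwarf yellow-fruited: (97 − 95.75)² / 95.75 = 0.0163

0.016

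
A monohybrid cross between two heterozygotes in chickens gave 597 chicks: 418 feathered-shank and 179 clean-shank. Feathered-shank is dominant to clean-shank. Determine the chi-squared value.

7.907

For a monohybrid cross between heterozygotes with complete dominance, the expected phenotypic ratio is 3:1.
Expected counts for N = 597 under a 3:1 ratio (total parts = 4):
  feathered-shank: 597 × 3/4 = 447.75
  clean-shank: 597 × 1/4 = 149.25
χ² = Σ (O − E)² / E
  feathered-shank: (418 − 447.75)² / 447.75 = 1.9767
  clean-shank: (179 − 149.25)² / 149.25 = 5.9301
χ² = 1.9767 + 5.9301 = 7.9068 ≈ 7.907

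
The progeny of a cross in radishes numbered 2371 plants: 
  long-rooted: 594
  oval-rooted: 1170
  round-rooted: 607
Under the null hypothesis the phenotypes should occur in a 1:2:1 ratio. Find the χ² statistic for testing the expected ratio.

0.548

Total ratio parts = 4. Expected numbers out of 2371:
  long-rooted: 2371 × 1/4 = 592.75
  oval-rooted: 2371 × 2/4 = 1185.5
  round-rooted: 2371 × 1/4 = 592.75
χ² = Σ (O − E)² / E
  long-rooted: (594 − 592.75)² / 592.75 = 0.0026
  oval-rooted: (1170 − 1185.5)² / 1185.5 = 0.2027
  round-rooted: (607 − 592.75)² / 592.75 = 0.3426
χ² = 0.0026 + 0.2027 + 0.3426 = 0.5479 ≈ 0.548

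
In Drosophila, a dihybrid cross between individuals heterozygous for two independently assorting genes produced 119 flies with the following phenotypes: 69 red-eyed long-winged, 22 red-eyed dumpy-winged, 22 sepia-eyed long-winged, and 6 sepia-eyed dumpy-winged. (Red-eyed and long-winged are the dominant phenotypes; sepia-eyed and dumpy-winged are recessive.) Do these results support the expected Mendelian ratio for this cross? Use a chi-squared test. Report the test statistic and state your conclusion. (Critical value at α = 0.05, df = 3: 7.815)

A dihybrid F₂ with independent assortment and complete dominance at both loci gives a 9:3:3:1 phenotypic ratio.
Total ratio parts = 16. Expected numbers out of 119:
  red-eyed long-winged: 119 × 9/16 = 66.9375
  red-eyed dumpy-winged: 119 × 3/16 = 22.3125
  sepia-eyed long-winged: 119 × 3/16 = 22.3125
  sepia-eyed dumpy-winged: 119 × 1/16 = 7.4375
χ² = Σ (O − E)² / E
  red-eyed long-winged: (69 − 66.9375)² / 66.9375 = 0.0636
  red-eyed dumpy-winged: (22 − 22.3125)² / 22.3125 = 0.0044
  sepia-eyed long-winged: (22 − 22.3125)² / 22.3125 = 0.0044
  sepia-eyed dumpy-winged: (6 − 7.4375)² / 7.4375 = 0.2778
χ² = 0.0636 + 0.0044 + 0.0044 + 0.2778 = 0.3502 ≈ 0.350
Degrees of freedom = 4 − 1 = 3; critical value at α = 0.05 is 7.815.
Since 0.350 < 7.815, we fail to reject the null hypothesis — the data are consistent with the 9:3:3:1 ratio.

0.350; consistent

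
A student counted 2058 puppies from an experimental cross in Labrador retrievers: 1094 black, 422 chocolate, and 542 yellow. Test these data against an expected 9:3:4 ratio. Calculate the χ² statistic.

8.349

Expected counts for N = 2058 under a 9:3:4 ratio (total parts = 16):
  black: 2058 × 9/16 = 1157.625
  chocolate: 2058 × 3/16 = 385.875
  yellow: 2058 × 4/16 = 514.5
χ² = Σ (O − E)² / E
  black: (1094 − 1157.625)² / 1157.625 = 3.4969
  chocolate: (422 − 385.875)² / 385.875 = 3.3820
  yellow: (542 − 514.5)² / 514.5 = 1.4699
χ² = 3.4969 + 3.3820 + 1.4699 = 8.3488 ≈ 8.349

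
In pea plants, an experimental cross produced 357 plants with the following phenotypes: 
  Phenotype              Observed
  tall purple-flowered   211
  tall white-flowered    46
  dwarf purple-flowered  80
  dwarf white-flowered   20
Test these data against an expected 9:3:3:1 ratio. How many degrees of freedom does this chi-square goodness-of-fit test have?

A goodness-of-fit test with 4 phenotype classes has df = 4 − 1 = 3.

3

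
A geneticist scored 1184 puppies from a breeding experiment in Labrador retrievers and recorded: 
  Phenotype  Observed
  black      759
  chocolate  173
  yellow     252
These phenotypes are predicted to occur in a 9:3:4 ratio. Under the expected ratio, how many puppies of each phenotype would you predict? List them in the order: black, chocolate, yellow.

666, 222, 296

Total ratio parts = 16. Expected numbers out of 1184:
  black: 1184 × 9/16 = 666
  chocolate: 1184 × 3/16 = 222
  yellow: 1184 × 4/16 = 296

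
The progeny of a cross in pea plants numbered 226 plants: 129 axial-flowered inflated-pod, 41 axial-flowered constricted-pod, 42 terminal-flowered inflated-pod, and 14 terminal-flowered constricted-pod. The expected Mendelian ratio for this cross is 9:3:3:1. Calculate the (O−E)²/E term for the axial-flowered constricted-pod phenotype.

0.045

Total ratio parts = 16. Expected numbers out of 226:
  axial-flowered inflated-pod: 226 × 9/16 = 127.125
  axial-flowered constricted-pod: 226 × 3/16 = 42.375
  terminal-flowered inflated-pod: 226 × 3/16 = 42.375
  terminal-flowered constricted-pod: 226 × 1/16 = 14.125
Contribution of axial-flowered constricted-pod: (41 − 42.375)² / 42.375 = 0.0446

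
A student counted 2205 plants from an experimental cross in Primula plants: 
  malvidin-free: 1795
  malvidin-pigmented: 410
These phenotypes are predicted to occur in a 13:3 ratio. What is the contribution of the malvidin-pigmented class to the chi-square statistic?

Under the 13:3 hypothesis (Σ ratio = 16, N = 2205):
  malvidin-free: 2205 × 13/16 = 1791.5625
  malvidin-pigmented: 2205 × 3/16 = 413.4375
Contribution of malvidin-pigmented: (410 − 413.4375)² / 413.4375 = 0.0286

0.029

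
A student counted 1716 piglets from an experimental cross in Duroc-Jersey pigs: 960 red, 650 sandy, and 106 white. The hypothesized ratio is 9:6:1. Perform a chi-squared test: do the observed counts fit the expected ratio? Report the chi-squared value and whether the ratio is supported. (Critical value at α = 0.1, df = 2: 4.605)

Under the 9:6:1 hypothesis (Σ ratio = 16, N = 1716):
  red: 1716 × 9/16 = 965.25
  sandy: 1716 × 6/16 = 643.5
  white: 1716 × 1/16 = 107.25
χ² = Σ (O − E)² / E
  red: (960 − 965.25)² / 965.25 = 0.0286
  sandy: (650 − 643.5)² / 643.5 = 0.0657
  white: (106 − 107.25)² / 107.25 = 0.0146
χ² = 0.0286 + 0.0657 + 0.0146 = 0.1089 ≈ 0.109
Degrees of freedom = 3 − 1 = 2; critical value at α = 0.1 is 4.605.
Since 0.109 < 4.605, we fail to reject the null hypothesis — the data are consistent with the 9:6:1 ratio.

0.109; consistent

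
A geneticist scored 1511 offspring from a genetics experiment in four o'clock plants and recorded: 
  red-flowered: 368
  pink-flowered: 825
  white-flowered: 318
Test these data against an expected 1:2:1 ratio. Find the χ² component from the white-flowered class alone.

Under the 1:2:1 hypothesis (Σ ratio = 4, N = 1511):
  red-flowered: 1511 × 1/4 = 377.75
  pink-flowered: 1511 × 2/4 = 755.5
  white-flowered: 1511 × 1/4 = 377.75
Contribution of white-flowered: (318 − 377.75)² / 377.75 = 9.4509

9.451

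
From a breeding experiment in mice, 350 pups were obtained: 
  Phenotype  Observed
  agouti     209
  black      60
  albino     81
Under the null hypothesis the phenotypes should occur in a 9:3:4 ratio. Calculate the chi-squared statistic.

1.712

The 9:3:4 ratio has 16 parts, so with N = 350 the expected counts are:
  agouti: 350 × 9/16 = 196.875
  black: 350 × 3/16 = 65.625
  albino: 350 × 4/16 = 87.5
χ² = Σ (O − E)² / E
  agouti: (209 − 196.875)² / 196.875 = 0.7467
  black: (60 − 65.625)² / 65.625 = 0.4821
  albino: (81 − 87.5)² / 87.5 = 0.4829
χ² = 0.7467 + 0.4821 + 0.4829 = 1.7117 ≈ 1.712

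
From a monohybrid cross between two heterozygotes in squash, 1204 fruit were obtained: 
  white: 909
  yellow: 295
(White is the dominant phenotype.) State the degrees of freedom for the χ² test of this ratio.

1

For a monohybrid cross between heterozygotes with complete dominance, the expected phenotypic ratio is 3:1.
A goodness-of-fit test with 2 phenotype classes has df = 2 − 1 = 1.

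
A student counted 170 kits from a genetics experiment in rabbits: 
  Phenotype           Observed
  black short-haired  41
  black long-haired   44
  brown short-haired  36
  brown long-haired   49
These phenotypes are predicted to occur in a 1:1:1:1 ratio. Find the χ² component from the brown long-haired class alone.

Expected counts for N = 170 under a 1:1:1:1 ratio (total parts = 4):
  black short-haired: 170 × 1/4 = 42.5
  black long-haired: 170 × 1/4 = 42.5
  brown short-haired: 170 × 1/4 = 42.5
  brown long-haired: 170 × 1/4 = 42.5
Contribution of brown long-haired: (49 − 42.5)² / 42.5 = 0.9941

0.994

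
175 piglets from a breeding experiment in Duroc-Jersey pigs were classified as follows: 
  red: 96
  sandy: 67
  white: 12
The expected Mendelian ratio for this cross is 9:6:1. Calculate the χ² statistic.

0.192

The 9:6:1 ratio has 16 parts, so with N = 175 the expected counts are:
  red: 175 × 9/16 = 98.4375
  sandy: 175 × 6/16 = 65.625
  white: 175 × 1/16 = 10.9375
χ² = Σ (O − E)² / E
  red: (96 − 98.4375)² / 98.4375 = 0.0604
  sandy: (67 − 65.625)² / 65.625 = 0.0288
  white: (12 − 10.9375)² / 10.9375 = 0.1032
χ² = 0.0604 + 0.0288 + 0.1032 = 0.1924 ≈ 0.192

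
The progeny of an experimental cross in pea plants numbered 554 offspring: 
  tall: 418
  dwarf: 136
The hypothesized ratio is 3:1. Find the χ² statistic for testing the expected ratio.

0.060

The 3:1 ratio has 4 parts, so with N = 554 the expected counts are:
  tall: 554 × 3/4 = 415.5
  dwarf: 554 × 1/4 = 138.5
χ² = Σ (O − E)² / E
  tall: (418 − 415.5)² / 415.5 = 0.0150
  dwarf: (136 − 138.5)² / 138.5 = 0.0451
χ² = 0.0150 + 0.0451 = 0.0601 ≈ 0.060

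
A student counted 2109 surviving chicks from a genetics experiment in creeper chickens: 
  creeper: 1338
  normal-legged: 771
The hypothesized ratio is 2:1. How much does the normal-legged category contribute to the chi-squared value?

Under the 2:1 hypothesis (Σ ratio = 3, N = 2109):
  creeper: 2109 × 2/3 = 1406
  normal-legged: 2109 × 1/3 = 703
Contribution of normal-legged: (771 − 703)² / 703 = 6.5775

6.578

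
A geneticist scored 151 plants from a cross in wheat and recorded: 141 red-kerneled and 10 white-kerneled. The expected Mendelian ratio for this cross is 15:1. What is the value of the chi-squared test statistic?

0.036

Total ratio parts = 16. Expected numbers out of 151:
  red-kerneled: 151 × 15/16 = 141.5625
  white-kerneled: 151 × 1/16 = 9.4375
χ² = Σ (O − E)² / E
  red-kerneled: (141 − 141.5625)² / 141.5625 = 0.0022
  white-kerneled: (10 − 9.4375)² / 9.4375 = 0.0335
χ² = 0.0022 + 0.0335 = 0.0357 ≈ 0.036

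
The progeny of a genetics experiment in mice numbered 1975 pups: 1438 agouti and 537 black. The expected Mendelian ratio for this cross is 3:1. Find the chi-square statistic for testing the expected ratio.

5.051

Under the 3:1 hypothesis (Σ ratio = 4, N = 1975):
  agouti: 1975 × 3/4 = 1481.25
  black: 1975 × 1/4 = 493.75
χ² = Σ (O − E)² / E
  agouti: (1438 − 1481.25)² / 1481.25 = 1.2628
  black: (537 − 493.75)² / 493.75 = 3.7885
χ² = 1.2628 + 3.7885 = 5.0513 ≈ 5.051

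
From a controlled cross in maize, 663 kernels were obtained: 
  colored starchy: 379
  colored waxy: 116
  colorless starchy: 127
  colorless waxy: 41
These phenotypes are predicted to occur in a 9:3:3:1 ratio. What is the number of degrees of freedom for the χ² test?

3

A goodness-of-fit test with 4 phenotype classes has df = 4 − 1 = 3.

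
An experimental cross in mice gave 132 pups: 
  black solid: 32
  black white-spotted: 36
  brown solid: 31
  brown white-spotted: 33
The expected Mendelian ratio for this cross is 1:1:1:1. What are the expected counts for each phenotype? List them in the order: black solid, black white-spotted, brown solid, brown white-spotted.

33, 33, 33, 33

Total ratio parts = 4. Expected numbers out of 132:
  black solid: 132 × 1/4 = 33
  black white-spotted: 132 × 1/4 = 33
  brown solid: 132 × 1/4 = 33
  brown white-spotted: 132 × 1/4 = 33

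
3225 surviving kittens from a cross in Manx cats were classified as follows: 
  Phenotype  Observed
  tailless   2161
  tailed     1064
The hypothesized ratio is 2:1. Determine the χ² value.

Under the 2:1 hypothesis (Σ ratio = 3, N = 3225):
  tailless: 3225 × 2/3 = 2150
  tailed: 3225 × 1/3 = 1075
χ² = Σ (O − E)² / E
  tailless: (2161 − 2150)² / 2150 = 0.0563
  tailed: (1064 − 1075)² / 1075 = 0.1126
χ² = 0.0563 + 0.1126 = 0.1689 ≈ 0.169

0.169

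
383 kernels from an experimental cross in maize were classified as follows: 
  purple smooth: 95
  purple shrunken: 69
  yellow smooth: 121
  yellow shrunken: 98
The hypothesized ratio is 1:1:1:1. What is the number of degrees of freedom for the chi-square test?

A goodness-of-fit test with 4 phenotype classes has df = 4 − 1 = 3.

3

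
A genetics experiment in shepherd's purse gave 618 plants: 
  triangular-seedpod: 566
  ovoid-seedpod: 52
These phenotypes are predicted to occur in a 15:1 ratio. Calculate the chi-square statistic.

4.940

Under the 15:1 hypothesis (Σ ratio = 16, N = 618):
  triangular-seedpod: 618 × 15/16 = 579.375
  ovoid-seedpod: 618 × 1/16 = 38.625
χ² = Σ (O − E)² / E
  triangular-seedpod: (566 − 579.375)² / 579.375 = 0.3088
  ovoid-seedpod: (52 − 38.625)² / 38.625 = 4.6315
χ² = 0.3088 + 4.6315 = 4.9403 ≈ 4.940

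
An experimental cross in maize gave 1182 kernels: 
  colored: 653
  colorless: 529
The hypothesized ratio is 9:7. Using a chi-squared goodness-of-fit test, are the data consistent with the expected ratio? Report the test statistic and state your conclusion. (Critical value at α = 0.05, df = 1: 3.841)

The 9:7 ratio has 16 parts, so with N = 1182 the expected counts are:
  colored: 1182 × 9/16 = 664.875
  colorless: 1182 × 7/16 = 517.125
χ² = Σ (O − E)² / E
  colored: (653 − 664.875)² / 664.875 = 0.2121
  colorless: (529 − 517.125)² / 517.125 = 0.2727
χ² = 0.2121 + 0.2727 = 0.4848 ≈ 0.485
Degrees of freedom = 2 − 1 = 1; critical value at α = 0.05 is 3.841.
Since 0.485 < 3.841, we fail to reject the null hypothesis — the data are consistent with the 9:7 ratio.

0.485; consistent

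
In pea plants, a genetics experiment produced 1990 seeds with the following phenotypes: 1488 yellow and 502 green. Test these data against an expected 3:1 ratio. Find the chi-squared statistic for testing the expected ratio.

Under the 3:1 hypothesis (Σ ratio = 4, N = 1990):
  yellow: 1990 × 3/4 = 1492.5
  green: 1990 × 1/4 = 497.5
χ² = Σ (O − E)² / E
  yellow: (1488 − 1492.5)² / 1492.5 = 0.0136
  green: (502 − 497.5)² / 497.5 = 0.0407
χ² = 0.0136 + 0.0407 = 0.0543 ≈ 0.054

0.054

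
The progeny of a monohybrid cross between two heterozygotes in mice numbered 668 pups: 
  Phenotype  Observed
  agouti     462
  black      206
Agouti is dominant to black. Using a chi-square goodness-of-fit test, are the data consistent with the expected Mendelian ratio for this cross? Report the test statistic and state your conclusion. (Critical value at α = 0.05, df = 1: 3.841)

For a monohybrid cross between heterozygotes with complete dominance, the expected phenotypic ratio is 3:1.
Total ratio parts = 4. Expected numbers out of 668:
  agouti: 668 × 3/4 = 501
  black: 668 × 1/4 = 167
χ² = Σ (O − E)² / E
  agouti: (462 − 501)² / 501 = 3.0359
  black: (206 − 167)² / 167 = 9.1078
χ² = 3.0359 + 9.1078 = 12.1437 ≈ 12.144
Degrees of freedom = 2 − 1 = 1; critical value at α = 0.05 is 3.841.
Since 12.144 > 3.841, we reject the null hypothesis — the data do not fit the 3:1 ratio.

12.144; not consistent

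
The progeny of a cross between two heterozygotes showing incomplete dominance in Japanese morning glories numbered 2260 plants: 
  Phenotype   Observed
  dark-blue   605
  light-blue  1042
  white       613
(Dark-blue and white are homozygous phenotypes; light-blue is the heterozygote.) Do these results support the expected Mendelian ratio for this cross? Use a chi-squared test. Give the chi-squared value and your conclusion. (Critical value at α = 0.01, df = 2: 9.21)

13.763; not consistent

With incomplete dominance, a heterozygote × heterozygote cross gives a 1:2:1 phenotypic ratio.
Total ratio parts = 4. Expected numbers out of 2260:
  dark-blue: 2260 × 1/4 = 565
  light-blue: 2260 × 2/4 = 1130
  white: 2260 × 1/4 = 565
χ² = Σ (O − E)² / E
  dark-blue: (605 − 565)² / 565 = 2.8319
  light-blue: (1042 − 1130)² / 1130 = 6.8531
  white: (613 − 565)² / 565 = 4.0779
χ² = 2.8319 + 6.8531 + 4.0779 = 13.7629 ≈ 13.763
Degrees of freedom = 3 − 1 = 2; critical value at α = 0.01 is 9.21.
Since 13.763 > 9.21, we reject the null hypothesis — the data do not fit the 1:2:1 ratio.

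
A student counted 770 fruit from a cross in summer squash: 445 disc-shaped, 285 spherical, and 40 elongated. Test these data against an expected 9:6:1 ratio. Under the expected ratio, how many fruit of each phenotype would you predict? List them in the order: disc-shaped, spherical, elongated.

Expected counts for N = 770 under a 9:6:1 ratio (total parts = 16):
  disc-shaped: 770 × 9/16 = 433.125
  spherical: 770 × 6/16 = 288.75
  elongated: 770 × 1/16 = 48.125

433.125, 288.75, 48.125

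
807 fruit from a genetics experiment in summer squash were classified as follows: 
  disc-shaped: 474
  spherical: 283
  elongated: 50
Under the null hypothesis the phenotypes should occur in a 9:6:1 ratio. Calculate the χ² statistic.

The 9:6:1 ratio has 16 parts, so with N = 807 the expected counts are:
  disc-shaped: 807 × 9/16 = 453.9375
  spherical: 807 × 6/16 = 302.625
  elongated: 807 × 1/16 = 50.4375
χ² = Σ (O − E)² / E
  disc-shaped: (474 − 453.9375)² / 453.9375 = 0.8867
  spherical: (283 − 302.625)² / 302.625 = 1.2727
  elongated: (50 − 50.4375)² / 50.4375 = 0.0038
χ² = 0.8867 + 1.2727 + 0.0038 = 2.1632 ≈ 2.163

2.163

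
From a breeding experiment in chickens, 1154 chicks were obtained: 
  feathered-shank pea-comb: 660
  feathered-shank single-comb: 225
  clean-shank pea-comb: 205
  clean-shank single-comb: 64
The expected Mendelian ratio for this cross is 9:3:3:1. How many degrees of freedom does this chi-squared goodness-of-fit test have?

3

A goodness-of-fit test with 4 phenotype classes has df = 4 − 1 = 3.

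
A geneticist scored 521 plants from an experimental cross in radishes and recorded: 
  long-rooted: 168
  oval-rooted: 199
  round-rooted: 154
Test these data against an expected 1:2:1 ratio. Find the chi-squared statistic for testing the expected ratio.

Expected counts for N = 521 under a 1:2:1 ratio (total parts = 4):
  long-rooted: 521 × 1/4 = 130.25
  oval-rooted: 521 × 2/4 = 260.5
  round-rooted: 521 × 1/4 = 130.25
χ² = Σ (O − E)² / E
  long-rooted: (168 − 130.25)² / 130.25 = 10.9410
  oval-rooted: (199 − 260.5)² / 260.5 = 14.5192
  round-rooted: (154 − 130.25)² / 130.25 = 4.3306
χ² = 10.9410 + 14.5192 + 4.3306 = 29.7908 ≈ 29.791

29.791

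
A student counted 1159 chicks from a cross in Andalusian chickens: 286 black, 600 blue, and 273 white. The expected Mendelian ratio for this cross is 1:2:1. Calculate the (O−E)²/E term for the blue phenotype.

0.725

Expected counts for N = 1159 under a 1:2:1 ratio (total parts = 4):
  black: 1159 × 1/4 = 289.75
  blue: 1159 × 2/4 = 579.5
  white: 1159 × 1/4 = 289.75
Contribution of blue: (600 − 579.5)² / 579.5 = 0.7252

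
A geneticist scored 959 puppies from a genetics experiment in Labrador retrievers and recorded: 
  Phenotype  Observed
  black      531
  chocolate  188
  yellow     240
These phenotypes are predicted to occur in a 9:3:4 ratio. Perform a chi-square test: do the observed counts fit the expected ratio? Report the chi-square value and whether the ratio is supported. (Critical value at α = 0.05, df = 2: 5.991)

0.505; consistent

Total ratio parts = 16. Expected numbers out of 959:
  black: 959 × 9/16 = 539.4375
  chocolate: 959 × 3/16 = 179.8125
  yellow: 959 × 4/16 = 239.75
χ² = Σ (O − E)² / E
  black: (531 − 539.4375)² / 539.4375 = 0.1320
  chocolate: (188 − 179.8125)² / 179.8125 = 0.3728
  yellow: (240 − 239.75)² / 239.75 = 0.0003
χ² = 0.1320 + 0.3728 + 0.0003 = 0.5051 ≈ 0.505
Degrees of freedom = 3 − 1 = 2; critical value at α = 0.05 is 5.991.
Since 0.505 < 5.991, we fail to reject the null hypothesis — the data are consistent with the 9:3:4 ratio.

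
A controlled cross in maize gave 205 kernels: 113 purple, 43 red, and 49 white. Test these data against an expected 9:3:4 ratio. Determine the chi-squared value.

0.687

Total ratio parts = 16. Expected numbers out of 205:
  purple: 205 × 9/16 = 115.3125
  red: 205 × 3/16 = 38.4375
  white: 205 × 4/16 = 51.25
χ² = Σ (O − E)² / E
  purple: (113 − 115.3125)² / 115.3125 = 0.0464
  red: (43 − 38.4375)² / 38.4375 = 0.5416
  white: (49 − 51.25)² / 51.25 = 0.0988
χ² = 0.0464 + 0.5416 + 0.0988 = 0.6868 ≈ 0.687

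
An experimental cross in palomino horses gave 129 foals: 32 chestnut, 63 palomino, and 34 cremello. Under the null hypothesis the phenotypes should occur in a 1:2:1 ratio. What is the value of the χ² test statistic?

0.132

The 1:2:1 ratio has 4 parts, so with N = 129 the expected counts are:
  chestnut: 129 × 1/4 = 32.25
  palomino: 129 × 2/4 = 64.5
  cremello: 129 × 1/4 = 32.25
χ² = Σ (O − E)² / E
  chestnut: (32 − 32.25)² / 32.25 = 0.0019
  palomino: (63 − 64.5)² / 64.5 = 0.0349
  cremello: (34 − 32.25)² / 32.25 = 0.0950
χ² = 0.0019 + 0.0349 + 0.0950 = 0.1318 ≈ 0.132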